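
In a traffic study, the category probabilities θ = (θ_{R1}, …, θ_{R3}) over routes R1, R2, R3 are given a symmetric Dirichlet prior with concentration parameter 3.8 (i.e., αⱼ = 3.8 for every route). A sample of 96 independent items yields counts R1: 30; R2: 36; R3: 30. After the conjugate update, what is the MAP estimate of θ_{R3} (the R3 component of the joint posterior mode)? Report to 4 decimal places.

The Dirichlet prior is conjugate to the Multinomial likelihood: each posterior αⱼ = prior αⱼ + observed count nⱼ.
Posterior concentration: (33.8, 39.8, 33.8), total = 107.4.
Joint mode component: (α_{R3}−1)/(Σα−K) = 32.8/104.4 = 0.3142.

0.3142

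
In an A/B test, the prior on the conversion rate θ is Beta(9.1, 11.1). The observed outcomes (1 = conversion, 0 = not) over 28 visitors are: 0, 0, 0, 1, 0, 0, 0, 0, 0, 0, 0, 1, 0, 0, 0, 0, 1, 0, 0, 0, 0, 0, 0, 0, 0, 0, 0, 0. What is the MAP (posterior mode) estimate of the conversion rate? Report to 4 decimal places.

0.2403

The Beta prior is conjugate to a Binomial/Bernoulli likelihood; the update adds successes to α and failures to β.
Posterior: Beta(α+k, β+n−k) = Beta(9.1+3, 11.1+25) = Beta(12.1, 36.1).
Mode of Beta(a,b) for a,b>1 is (a−1)/(a+b−2) = 11.1/46.2 = 0.2403.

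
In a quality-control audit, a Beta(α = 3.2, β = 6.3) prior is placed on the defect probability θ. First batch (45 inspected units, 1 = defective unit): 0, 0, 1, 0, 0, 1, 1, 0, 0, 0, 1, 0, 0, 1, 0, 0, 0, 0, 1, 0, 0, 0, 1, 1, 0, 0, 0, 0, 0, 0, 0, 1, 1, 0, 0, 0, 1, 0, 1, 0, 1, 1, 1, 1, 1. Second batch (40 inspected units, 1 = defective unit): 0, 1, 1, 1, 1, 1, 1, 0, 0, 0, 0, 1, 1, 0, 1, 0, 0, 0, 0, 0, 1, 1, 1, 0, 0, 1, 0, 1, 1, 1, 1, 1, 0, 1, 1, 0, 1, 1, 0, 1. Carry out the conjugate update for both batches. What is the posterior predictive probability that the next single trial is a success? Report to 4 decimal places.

The Beta prior is conjugate to a Binomial/Bernoulli likelihood; the update adds successes to α and failures to β.
After batch 1: Beta(3.2+17, 6.3+28) = Beta(20.2, 34.3).
After batch 2: Beta(20.2+23, 34.3+17) = Beta(43.2, 51.3).
For a single future Bernoulli trial, P(success | data) = α/(α+β) = 0.4571.

0.4571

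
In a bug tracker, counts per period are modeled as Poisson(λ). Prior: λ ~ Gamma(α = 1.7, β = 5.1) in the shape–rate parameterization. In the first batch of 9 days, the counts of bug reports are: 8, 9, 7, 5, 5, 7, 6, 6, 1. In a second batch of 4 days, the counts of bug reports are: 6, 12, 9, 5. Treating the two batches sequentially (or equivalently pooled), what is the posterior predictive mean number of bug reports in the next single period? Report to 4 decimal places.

4.8453

With a Gamma(shape α, rate β) prior, the Poisson likelihood is conjugate: the posterior is Gamma(α + ΣXᵢ, β + n).
Batch 1: sum of counts S = 54 over n = 9 days.
After batch 1: Gamma(α+S, β+n) = Gamma(1.7+54, 5.1+9) = Gamma(55.7, 14.1).
Batch 2: sum of counts S = 32 over n = 4 days.
After batch 2: Gamma(α+S, β+n) = Gamma(55.7+32, 14.1+4) = Gamma(87.7, 18.1).
The predictive distribution for one future period is NegBinom with mean α/β = 4.8453.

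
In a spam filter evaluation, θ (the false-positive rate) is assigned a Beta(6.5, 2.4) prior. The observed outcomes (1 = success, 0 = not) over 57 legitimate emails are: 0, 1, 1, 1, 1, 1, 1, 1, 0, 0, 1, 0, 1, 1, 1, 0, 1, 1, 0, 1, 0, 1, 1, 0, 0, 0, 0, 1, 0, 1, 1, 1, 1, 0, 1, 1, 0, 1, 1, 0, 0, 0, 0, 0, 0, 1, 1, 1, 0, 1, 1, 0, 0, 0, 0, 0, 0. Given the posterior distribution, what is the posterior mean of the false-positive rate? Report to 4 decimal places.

0.5539

The Beta prior is conjugate to a Binomial/Bernoulli likelihood; the update adds successes to α and failures to β.
Posterior: Beta(α+k, β+n−k) = Beta(6.5+30, 2.4+27) = Beta(36.5, 29.4).
Posterior mean = α/(α+β) = 36.5/65.9 = 0.5539.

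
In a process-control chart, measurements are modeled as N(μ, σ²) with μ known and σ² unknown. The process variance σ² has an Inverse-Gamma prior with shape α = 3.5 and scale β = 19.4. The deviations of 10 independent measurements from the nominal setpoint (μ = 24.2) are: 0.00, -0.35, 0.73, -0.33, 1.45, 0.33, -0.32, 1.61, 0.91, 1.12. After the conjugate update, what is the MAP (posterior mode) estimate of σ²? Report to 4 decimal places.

With known mean μ and an Inverse-Gamma(α, β) prior on σ², the Normal likelihood is conjugate: posterior is Inv-Gamma(α + n/2, β + Σ(xᵢ−μ)²/2).
Σ(xᵢ−μ)² = (0.00)² + (-0.35)² + (0.73)² + (-0.33)² + (1.45)² + (0.33)² + (-0.32)² + (1.61)² + (0.91)² + (1.12)² = 7.7527.
Posterior: Inv-Gamma(3.5 + 10/2, 19.4 + 7.7527/2) = Inv-Gamma(8.50, 23.27635).
Mode = β/(α+1) = 23.27635/9.50 = 2.4501.

2.4501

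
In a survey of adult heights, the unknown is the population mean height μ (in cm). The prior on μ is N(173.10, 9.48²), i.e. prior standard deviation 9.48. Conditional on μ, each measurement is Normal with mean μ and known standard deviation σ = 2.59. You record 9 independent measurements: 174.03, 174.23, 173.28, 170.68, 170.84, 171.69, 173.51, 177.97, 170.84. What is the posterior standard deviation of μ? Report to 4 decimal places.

For Normal data with known variance σ², a Normal(μ₀, σ₀²) prior on μ is conjugate. Posterior precision = 1/σ₀² + n/σ²; posterior mean is the precision-weighted average of μ₀ and x̄.
σ₀² = 9.48² = 89.8704, σ² = 2.59² = 6.7081; σ² + n·σ₀² = 6.7081 + 9·89.8704 = 815.5417.
Posterior precision = 1/σ₀² + n/σ² = 1/89.8704 + 9/6.7081 = (σ² + n·σ₀²)/(σ₀²σ²) = 815.5417/(89.8704·6.7081); posterior variance σₙ² = σ₀²σ²/(σ² + n·σ₀²) = 89.8704·6.7081/815.5417 = 0.739214.
Posterior SD = √σₙ² = √(89.8704·6.7081/815.5417) = 0.8598.

0.8598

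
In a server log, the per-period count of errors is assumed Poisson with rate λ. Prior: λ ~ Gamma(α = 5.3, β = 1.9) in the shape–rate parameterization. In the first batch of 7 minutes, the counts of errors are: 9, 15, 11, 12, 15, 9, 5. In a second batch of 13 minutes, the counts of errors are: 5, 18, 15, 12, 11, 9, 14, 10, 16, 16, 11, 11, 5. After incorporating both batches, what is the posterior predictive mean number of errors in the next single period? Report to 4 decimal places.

With a Gamma(shape α, rate β) prior, the Poisson likelihood is conjugate: the posterior is Gamma(α + ΣXᵢ, β + n).
Batch 1: sum of counts S = 76 over n = 7 minutes.
After batch 1: Gamma(α+S, β+n) = Gamma(5.3+76, 1.9+7) = Gamma(81.3, 8.9).
Batch 2: sum of counts S = 153 over n = 13 minutes.
After batch 2: Gamma(α+S, β+n) = Gamma(81.3+153, 8.9+13) = Gamma(234.3, 21.9).
The predictive distribution for one future period is NegBinom with mean α/β = 10.6986.

10.6986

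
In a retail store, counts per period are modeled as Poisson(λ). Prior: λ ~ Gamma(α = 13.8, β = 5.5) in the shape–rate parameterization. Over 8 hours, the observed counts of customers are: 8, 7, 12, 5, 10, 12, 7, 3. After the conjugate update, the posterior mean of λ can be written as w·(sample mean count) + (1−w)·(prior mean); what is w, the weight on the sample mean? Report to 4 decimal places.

With a Gamma(shape α, rate β) prior, the Poisson likelihood is conjugate: the posterior is Gamma(α + ΣXᵢ, β + n).
Posterior mean = (α₀+S)/(β₀+n) = [n/(β₀+n)]·(S/n) + [β₀/(β₀+n)]·(α₀/β₀), so only n and β₀ enter the weight.
Weight on data w = n/(β₀+n) = 8/(5.5+8) = 8/13.5 = 0.5926.

0.5926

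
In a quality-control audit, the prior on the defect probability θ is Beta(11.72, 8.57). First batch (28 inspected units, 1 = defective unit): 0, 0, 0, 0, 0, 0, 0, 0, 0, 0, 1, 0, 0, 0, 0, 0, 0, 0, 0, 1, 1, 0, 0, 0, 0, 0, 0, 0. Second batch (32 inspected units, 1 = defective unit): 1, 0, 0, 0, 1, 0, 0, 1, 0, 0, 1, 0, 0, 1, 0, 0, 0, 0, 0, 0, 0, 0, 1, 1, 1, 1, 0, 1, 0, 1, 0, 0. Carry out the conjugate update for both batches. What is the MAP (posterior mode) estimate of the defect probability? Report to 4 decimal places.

0.3157

The Beta prior is conjugate to a Binomial/Bernoulli likelihood; the update adds successes to α and failures to β.
After batch 1: Beta(11.72+3, 8.57+25) = Beta(14.72, 33.57).
After batch 2: Beta(14.72+11, 33.57+21) = Beta(25.72, 54.57).
Mode of Beta(a,b) for a,b>1 is (a−1)/(a+b−2) = 24.72/78.29 = 0.3157.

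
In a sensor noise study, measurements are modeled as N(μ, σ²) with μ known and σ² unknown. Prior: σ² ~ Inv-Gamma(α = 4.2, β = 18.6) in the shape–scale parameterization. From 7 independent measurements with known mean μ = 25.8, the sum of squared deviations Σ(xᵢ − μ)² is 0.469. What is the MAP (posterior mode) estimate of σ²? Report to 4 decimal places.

2.1649

With known mean μ and an Inverse-Gamma(α, β) prior on σ², the Normal likelihood is conjugate: posterior is Inv-Gamma(α + n/2, β + Σ(xᵢ−μ)²/2).
Posterior: Inv-Gamma(4.2 + 7/2, 18.6 + 0.469/2) = Inv-Gamma(7.70, 18.8345).
Mode = β/(α+1) = 18.8345/8.70 = 2.1649.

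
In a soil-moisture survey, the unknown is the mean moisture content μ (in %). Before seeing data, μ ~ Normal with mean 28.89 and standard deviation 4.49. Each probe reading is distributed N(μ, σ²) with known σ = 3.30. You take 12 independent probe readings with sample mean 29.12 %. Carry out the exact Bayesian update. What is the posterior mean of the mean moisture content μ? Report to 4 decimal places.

For Normal data with known variance σ², a Normal(μ₀, σ₀²) prior on μ is conjugate. Posterior precision = 1/σ₀² + n/σ²; posterior mean is the precision-weighted average of μ₀ and x̄.
n·x̄ = 12·29.12 = 349.44.
σ₀² = 4.49² = 20.1601, σ² = 3.30² = 10.89; σ² + n·σ₀² = 10.89 + 12·20.1601 = 252.8112.
Posterior mean = (μ₀/σ₀² + n·x̄/σ²)/(1/σ₀² + n/σ²) = (σ²·μ₀ + σ₀²·n·x̄)/(σ² + n·σ₀²) = (10.89·28.89 + 20.1601·349.44)/252.8112 = 7359.357444/252.8112 = 29.1101.

29.1101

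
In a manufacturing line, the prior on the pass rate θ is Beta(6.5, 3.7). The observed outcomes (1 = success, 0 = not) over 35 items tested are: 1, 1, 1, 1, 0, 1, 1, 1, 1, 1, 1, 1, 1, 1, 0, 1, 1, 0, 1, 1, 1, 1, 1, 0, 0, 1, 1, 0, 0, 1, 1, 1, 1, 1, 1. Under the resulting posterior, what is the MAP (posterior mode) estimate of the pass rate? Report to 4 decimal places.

0.7755

The Beta prior is conjugate to a Binomial/Bernoulli likelihood; the update adds successes to α and failures to β.
Posterior: Beta(α+k, β+n−k) = Beta(6.5+28, 3.7+7) = Beta(34.5, 10.7).
Mode of Beta(a,b) for a,b>1 is (a−1)/(a+b−2) = 33.5/43.2 = 0.7755.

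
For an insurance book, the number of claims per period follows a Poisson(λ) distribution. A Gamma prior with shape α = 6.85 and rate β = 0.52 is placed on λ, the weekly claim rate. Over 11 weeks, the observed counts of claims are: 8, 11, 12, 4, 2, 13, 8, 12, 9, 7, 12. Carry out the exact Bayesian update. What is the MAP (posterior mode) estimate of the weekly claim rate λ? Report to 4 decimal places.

9.0148

With a Gamma(shape α, rate β) prior, the Poisson likelihood is conjugate: the posterior is Gamma(α + ΣXᵢ, β + n).
Sum of counts S = 98 over n = 11 weeks.
Posterior: Gamma(α+S, β+n) = Gamma(6.85+98, 0.52+11) = Gamma(104.85, 11.52).
Mode of Gamma(α,β) for α≥1 is (α−1)/β = 103.85/11.52 = 9.0148.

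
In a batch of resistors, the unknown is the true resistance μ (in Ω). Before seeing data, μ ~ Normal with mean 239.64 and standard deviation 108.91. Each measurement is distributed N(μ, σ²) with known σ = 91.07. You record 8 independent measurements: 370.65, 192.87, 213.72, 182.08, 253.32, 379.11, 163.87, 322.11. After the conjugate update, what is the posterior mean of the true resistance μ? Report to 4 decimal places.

258.1026

For Normal data with known variance σ², a Normal(μ₀, σ₀²) prior on μ is conjugate. Posterior precision = 1/σ₀² + n/σ²; posterior mean is the precision-weighted average of μ₀ and x̄.
Σxᵢ = 370.65 + 192.87 + 213.72 + 182.08 + 253.32 + 379.11 + 163.87 + 322.11 = 2077.73, so n·x̄ = 2077.73.
σ₀² = 108.91² = 11861.3881, σ² = 91.07² = 8293.7449; σ² + n·σ₀² = 8293.7449 + 8·11861.3881 = 103184.8497.
Posterior mean = (μ₀/σ₀² + n·x̄/σ²)/(1/σ₀² + n/σ²) = (σ²·μ₀ + σ₀²·n·x̄)/(σ² + n·σ₀²) = (8293.7449·239.64 + 11861.3881·2077.73)/103184.8497 = 26632274.924849/103184.8497 = 258.1026.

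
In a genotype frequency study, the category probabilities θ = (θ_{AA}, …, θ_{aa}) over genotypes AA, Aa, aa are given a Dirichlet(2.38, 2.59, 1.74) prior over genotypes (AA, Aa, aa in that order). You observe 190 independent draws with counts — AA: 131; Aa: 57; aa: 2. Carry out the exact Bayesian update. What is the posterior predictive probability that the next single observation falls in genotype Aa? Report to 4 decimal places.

0.3029

The Dirichlet prior is conjugate to the Multinomial likelihood: each posterior αⱼ = prior αⱼ + observed count nⱼ.
Posterior concentration: (133.38, 59.59, 3.74), total = 196.71.
P(next = Aa | data) = α_{Aa}/Σα = 0.3029.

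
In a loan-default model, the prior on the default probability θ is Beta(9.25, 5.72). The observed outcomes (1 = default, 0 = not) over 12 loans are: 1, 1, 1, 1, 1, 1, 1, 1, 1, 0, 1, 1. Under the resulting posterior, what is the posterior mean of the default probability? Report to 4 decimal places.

0.7508

The Beta prior is conjugate to a Binomial/Bernoulli likelihood; the update adds successes to α and failures to β.
Posterior: Beta(α+k, β+n−k) = Beta(9.25+11, 5.72+1) = Beta(20.25, 6.72).
Posterior mean = α/(α+β) = 20.25/26.97 = 0.7508.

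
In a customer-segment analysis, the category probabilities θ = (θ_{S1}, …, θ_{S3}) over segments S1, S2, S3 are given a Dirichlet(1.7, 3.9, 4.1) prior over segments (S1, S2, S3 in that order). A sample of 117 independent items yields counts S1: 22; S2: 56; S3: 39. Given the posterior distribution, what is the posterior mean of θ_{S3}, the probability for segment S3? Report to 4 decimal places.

0.3402

The Dirichlet prior is conjugate to the Multinomial likelihood: each posterior αⱼ = prior αⱼ + observed count nⱼ.
Posterior concentration: (23.7, 59.9, 43.1), total = 126.7.
E[θ_{S3}|data] = α_{S3}/Σα = 43.1/126.7 = 0.3402.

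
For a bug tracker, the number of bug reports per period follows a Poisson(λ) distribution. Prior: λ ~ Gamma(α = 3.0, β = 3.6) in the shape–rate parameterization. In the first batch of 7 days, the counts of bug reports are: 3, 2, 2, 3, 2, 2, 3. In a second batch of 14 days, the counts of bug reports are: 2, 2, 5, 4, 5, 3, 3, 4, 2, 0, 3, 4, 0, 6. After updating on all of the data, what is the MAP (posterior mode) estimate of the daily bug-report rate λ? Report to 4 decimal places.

With a Gamma(shape α, rate β) prior, the Poisson likelihood is conjugate: the posterior is Gamma(α + ΣXᵢ, β + n).
Batch 1: sum of counts S = 17 over n = 7 days.
After batch 1: Gamma(α+S, β+n) = Gamma(3.0+17, 3.6+7) = Gamma(20.0, 10.6).
Batch 2: sum of counts S = 43 over n = 14 days.
After batch 2: Gamma(α+S, β+n) = Gamma(20.0+43, 10.6+14) = Gamma(63.0, 24.6).
Mode of Gamma(α,β) for α≥1 is (α−1)/β = 62.0/24.6 = 2.5203.

2.5203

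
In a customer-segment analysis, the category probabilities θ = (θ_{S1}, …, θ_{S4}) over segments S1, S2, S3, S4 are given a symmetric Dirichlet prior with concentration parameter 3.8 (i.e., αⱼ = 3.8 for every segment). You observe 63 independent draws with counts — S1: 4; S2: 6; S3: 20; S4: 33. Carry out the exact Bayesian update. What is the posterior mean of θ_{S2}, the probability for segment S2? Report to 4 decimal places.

0.1253

The Dirichlet prior is conjugate to the Multinomial likelihood: each posterior αⱼ = prior αⱼ + observed count nⱼ.
Posterior concentration: (7.8, 9.8, 23.8, 36.8), total = 78.2.
E[θ_{S2}|data] = α_{S2}/Σα = 9.8/78.2 = 0.1253.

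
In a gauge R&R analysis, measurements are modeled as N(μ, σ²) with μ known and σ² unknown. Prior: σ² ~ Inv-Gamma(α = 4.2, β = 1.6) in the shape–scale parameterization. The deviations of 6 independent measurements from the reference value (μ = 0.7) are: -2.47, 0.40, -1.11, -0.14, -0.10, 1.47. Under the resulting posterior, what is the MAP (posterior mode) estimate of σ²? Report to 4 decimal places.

With known mean μ and an Inverse-Gamma(α, β) prior on σ², the Normal likelihood is conjugate: posterior is Inv-Gamma(α + n/2, β + Σ(xᵢ−μ)²/2).
Σ(xᵢ−μ)² = (-2.47)² + (0.40)² + (-1.11)² + (-0.14)² + (-0.10)² + (1.47)² = 9.6835.
Posterior: Inv-Gamma(4.2 + 6/2, 1.6 + 9.6835/2) = Inv-Gamma(7.20, 6.44175).
Mode = β/(α+1) = 6.44175/8.20 = 0.7856.

0.7856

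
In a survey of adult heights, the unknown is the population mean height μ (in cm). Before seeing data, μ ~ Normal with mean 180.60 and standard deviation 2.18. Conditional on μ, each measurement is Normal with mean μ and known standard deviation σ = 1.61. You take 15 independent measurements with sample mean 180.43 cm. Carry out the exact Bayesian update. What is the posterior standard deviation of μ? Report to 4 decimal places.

0.4083

For Normal data with known variance σ², a Normal(μ₀, σ₀²) prior on μ is conjugate. Posterior precision = 1/σ₀² + n/σ²; posterior mean is the precision-weighted average of μ₀ and x̄.
σ₀² = 2.18² = 4.7524, σ² = 1.61² = 2.5921; σ² + n·σ₀² = 2.5921 + 15·4.7524 = 73.8781.
Posterior precision = 1/σ₀² + n/σ² = 1/4.7524 + 15/2.5921 = (σ² + n·σ₀²)/(σ₀²σ²) = 73.8781/(4.7524·2.5921); posterior variance σₙ² = σ₀²σ²/(σ² + n·σ₀²) = 4.7524·2.5921/73.8781 = 0.166744.
Posterior SD = √σₙ² = √(4.7524·2.5921/73.8781) = 0.4083.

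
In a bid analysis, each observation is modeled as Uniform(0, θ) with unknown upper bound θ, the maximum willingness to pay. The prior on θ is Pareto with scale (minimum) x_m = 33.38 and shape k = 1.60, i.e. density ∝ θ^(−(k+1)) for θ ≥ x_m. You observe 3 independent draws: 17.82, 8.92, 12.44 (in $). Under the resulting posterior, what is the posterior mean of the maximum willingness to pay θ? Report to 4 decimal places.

A Pareto(scale x_m, shape k) prior on the upper bound θ of Uniform(0, θ) is conjugate: posterior is Pareto(max(x_m, max xᵢ), k + n).
Sample maximum = 17.82; prior scale x_m = 33.38 → posterior scale = max = 33.38.
Posterior shape = 1.60 + 3 = 4.60.
E[θ|data] = k·x_m/(k−1) = 4.60·33.38/3.60 = 42.6522.

42.6522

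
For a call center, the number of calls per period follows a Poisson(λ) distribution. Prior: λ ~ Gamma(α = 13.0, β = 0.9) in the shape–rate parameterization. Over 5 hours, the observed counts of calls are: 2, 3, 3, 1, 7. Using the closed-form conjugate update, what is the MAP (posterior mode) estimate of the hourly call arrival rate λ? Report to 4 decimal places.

4.7458

With a Gamma(shape α, rate β) prior, the Poisson likelihood is conjugate: the posterior is Gamma(α + ΣXᵢ, β + n).
Sum of counts S = 16 over n = 5 hours.
Posterior: Gamma(α+S, β+n) = Gamma(13.0+16, 0.9+5) = Gamma(29.0, 5.9).
Mode of Gamma(α,β) for α≥1 is (α−1)/β = 28.0/5.9 = 4.7458.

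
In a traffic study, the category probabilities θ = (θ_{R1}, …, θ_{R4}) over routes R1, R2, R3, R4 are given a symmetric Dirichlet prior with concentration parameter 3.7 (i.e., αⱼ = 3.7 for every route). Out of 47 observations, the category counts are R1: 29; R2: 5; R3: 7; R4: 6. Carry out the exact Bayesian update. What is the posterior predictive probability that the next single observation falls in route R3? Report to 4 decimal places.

The Dirichlet prior is conjugate to the Multinomial likelihood: each posterior αⱼ = prior αⱼ + observed count nⱼ.
Posterior concentration: (32.7, 8.7, 10.7, 9.7), total = 61.8.
P(next = R3 | data) = α_{R3}/Σα = 0.1731.

0.1731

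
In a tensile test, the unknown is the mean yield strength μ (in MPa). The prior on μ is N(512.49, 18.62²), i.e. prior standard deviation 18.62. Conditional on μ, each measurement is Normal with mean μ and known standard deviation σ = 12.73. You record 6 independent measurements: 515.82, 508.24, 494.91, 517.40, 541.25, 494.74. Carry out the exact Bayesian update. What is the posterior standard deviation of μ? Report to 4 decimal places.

5.0057

For Normal data with known variance σ², a Normal(μ₀, σ₀²) prior on μ is conjugate. Posterior precision = 1/σ₀² + n/σ²; posterior mean is the precision-weighted average of μ₀ and x̄.
σ₀² = 18.62² = 346.7044, σ² = 12.73² = 162.0529; σ² + n·σ₀² = 162.0529 + 6·346.7044 = 2242.2793.
Posterior precision = 1/σ₀² + n/σ² = 1/346.7044 + 6/162.0529 = (σ² + n·σ₀²)/(σ₀²σ²) = 2242.2793/(346.7044·162.0529); posterior variance σₙ² = σ₀²σ²/(σ² + n·σ₀²) = 346.7044·162.0529/2242.2793 = 25.056849.
Posterior SD = √σₙ² = √(346.7044·162.0529/2242.2793) = 5.0057.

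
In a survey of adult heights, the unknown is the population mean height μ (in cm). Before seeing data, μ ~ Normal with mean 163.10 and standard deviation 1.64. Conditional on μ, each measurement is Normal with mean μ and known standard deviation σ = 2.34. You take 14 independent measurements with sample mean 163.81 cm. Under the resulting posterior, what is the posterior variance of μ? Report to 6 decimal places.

For Normal data with known variance σ², a Normal(μ₀, σ₀²) prior on μ is conjugate. Posterior precision = 1/σ₀² + n/σ²; posterior mean is the precision-weighted average of μ₀ and x̄.
σ₀² = 1.64² = 2.6896, σ² = 2.34² = 5.4756; σ² + n·σ₀² = 5.4756 + 14·2.6896 = 43.13.
Posterior precision = 1/σ₀² + n/σ² = 1/2.6896 + 14/5.4756 = (σ² + n·σ₀²)/(σ₀²σ²) = 43.13/(2.6896·5.4756); posterior variance σₙ² = σ₀²σ²/(σ² + n·σ₀²) = 2.6896·5.4756/43.13 = 0.341460.

0.341460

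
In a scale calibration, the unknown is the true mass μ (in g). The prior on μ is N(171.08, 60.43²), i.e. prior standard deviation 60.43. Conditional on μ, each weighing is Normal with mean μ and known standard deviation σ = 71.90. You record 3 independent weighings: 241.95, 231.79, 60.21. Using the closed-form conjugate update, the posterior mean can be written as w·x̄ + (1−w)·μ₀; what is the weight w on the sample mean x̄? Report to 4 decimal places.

For Normal data with known variance σ², a Normal(μ₀, σ₀²) prior on μ is conjugate. Posterior precision = 1/σ₀² + n/σ²; posterior mean is the precision-weighted average of μ₀ and x̄.
σ₀² = 60.43² = 3651.7849, σ² = 71.90² = 5169.61. Prior precision 1/σ₀² = 1/3651.7849; data precision n/σ² = 3/5169.61.
w = (n/σ²)/(1/σ₀² + n/σ²) = n·σ₀²/(σ² + n·σ₀²) = 3·3651.7849/(5169.61 + 3·3651.7849) = 10955.3547/16124.9647 = 0.6794.

0.6794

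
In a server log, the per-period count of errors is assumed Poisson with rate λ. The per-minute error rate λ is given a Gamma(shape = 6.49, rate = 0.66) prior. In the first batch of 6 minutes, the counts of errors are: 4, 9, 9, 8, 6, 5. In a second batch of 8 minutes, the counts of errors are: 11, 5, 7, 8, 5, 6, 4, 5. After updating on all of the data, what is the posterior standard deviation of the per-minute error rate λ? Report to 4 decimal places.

0.6770

With a Gamma(shape α, rate β) prior, the Poisson likelihood is conjugate: the posterior is Gamma(α + ΣXᵢ, β + n).
Batch 1: sum of counts S = 41 over n = 6 minutes.
After batch 1: Gamma(α+S, β+n) = Gamma(6.49+41, 0.66+6) = Gamma(47.49, 6.66).
Batch 2: sum of counts S = 51 over n = 8 minutes.
After batch 2: Gamma(α+S, β+n) = Gamma(47.49+51, 6.66+8) = Gamma(98.49, 14.66).
SD = √α/β = √98.49/14.66 = 0.6770.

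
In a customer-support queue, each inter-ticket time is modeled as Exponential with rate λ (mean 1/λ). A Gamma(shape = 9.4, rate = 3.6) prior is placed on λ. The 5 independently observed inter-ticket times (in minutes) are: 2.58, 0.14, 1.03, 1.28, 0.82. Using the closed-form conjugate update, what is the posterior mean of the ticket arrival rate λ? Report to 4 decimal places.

1.5238

With a Gamma(shape α, rate β) prior on the exponential rate λ, the posterior after n observations with total T = Σxᵢ is Gamma(α+n, β+T).
Sum of observations T = 5.85 minutes; n = 5.
Posterior: Gamma(9.4+5, 3.6+5.85) = Gamma(14.4, 9.45).
Posterior mean of λ = α/β = 14.4/9.45 = 1.5238.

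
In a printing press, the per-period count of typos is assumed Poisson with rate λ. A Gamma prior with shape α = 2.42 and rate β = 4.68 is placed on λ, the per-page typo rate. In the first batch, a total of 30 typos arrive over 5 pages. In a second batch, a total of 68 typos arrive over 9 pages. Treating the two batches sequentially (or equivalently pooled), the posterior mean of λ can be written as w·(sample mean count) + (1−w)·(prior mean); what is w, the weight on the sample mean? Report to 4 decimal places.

With a Gamma(shape α, rate β) prior, the Poisson likelihood is conjugate: the posterior is Gamma(α + ΣXᵢ, β + n).
Total number of pages: n = 5 + 9 = 14.
Posterior mean = (α₀+S)/(β₀+n) = [n/(β₀+n)]·(S/n) + [β₀/(β₀+n)]·(α₀/β₀), so only n and β₀ enter the weight.
Weight on data w = n/(β₀+n) = 14/(4.68+14) = 14/18.68 = 0.7495.

0.7495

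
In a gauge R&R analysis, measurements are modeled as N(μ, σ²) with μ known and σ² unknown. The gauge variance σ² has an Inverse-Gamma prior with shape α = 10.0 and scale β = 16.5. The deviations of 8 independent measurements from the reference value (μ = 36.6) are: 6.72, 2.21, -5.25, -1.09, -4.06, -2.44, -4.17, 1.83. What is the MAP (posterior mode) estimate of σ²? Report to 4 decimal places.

5.1656

With known mean μ and an Inverse-Gamma(α, β) prior on σ², the Normal likelihood is conjugate: posterior is Inv-Gamma(α + n/2, β + Σ(xᵢ−μ)²/2).
Σ(xᵢ−μ)² = (6.72)² + (2.21)² + (-5.25)² + (-1.09)² + (-4.06)² + (-2.44)² + (-4.17)² + (1.83)² = 121.9681.
Posterior: Inv-Gamma(10.0 + 8/2, 16.5 + 121.9681/2) = Inv-Gamma(14.00, 77.48405).
Mode = β/(α+1) = 77.48405/15.00 = 5.1656.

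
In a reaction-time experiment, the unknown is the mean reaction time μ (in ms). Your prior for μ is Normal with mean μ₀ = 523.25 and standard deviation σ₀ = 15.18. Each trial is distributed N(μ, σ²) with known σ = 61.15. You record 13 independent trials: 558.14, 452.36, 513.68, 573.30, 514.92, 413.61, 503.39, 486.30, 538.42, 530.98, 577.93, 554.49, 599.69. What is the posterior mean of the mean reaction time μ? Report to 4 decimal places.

For Normal data with known variance σ², a Normal(μ₀, σ₀²) prior on μ is conjugate. Posterior precision = 1/σ₀² + n/σ²; posterior mean is the precision-weighted average of μ₀ and x̄.
Σxᵢ = 558.14 + 452.36 + 513.68 + 573.30 + 514.92 + 413.61 + 503.39 + 486.30 + 538.42 + 530.98 + 577.93 + 554.49 + 599.69 = 6817.21, so n·x̄ = 6817.21.
σ₀² = 15.18² = 230.4324, σ² = 61.15² = 3739.3225; σ² + n·σ₀² = 3739.3225 + 13·230.4324 = 6734.9437.
Posterior mean = (μ₀/σ₀² + n·x̄/σ²)/(1/σ₀² + n/σ²) = (σ²·μ₀ + σ₀²·n·x̄)/(σ² + n·σ₀²) = (3739.3225·523.25 + 230.4324·6817.21)/6734.9437 = 3527506.559729/6734.9437 = 523.7618.

523.7618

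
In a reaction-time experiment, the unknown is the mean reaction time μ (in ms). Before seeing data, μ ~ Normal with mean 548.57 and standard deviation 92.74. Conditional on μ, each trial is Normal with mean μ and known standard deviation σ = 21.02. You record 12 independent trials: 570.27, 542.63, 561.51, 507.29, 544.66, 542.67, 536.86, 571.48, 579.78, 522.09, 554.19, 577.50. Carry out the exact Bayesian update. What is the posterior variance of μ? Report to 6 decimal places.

For Normal data with known variance σ², a Normal(μ₀, σ₀²) prior on μ is conjugate. Posterior precision = 1/σ₀² + n/σ²; posterior mean is the precision-weighted average of μ₀ and x̄.
σ₀² = 92.74² = 8600.7076, σ² = 21.02² = 441.8404; σ² + n·σ₀² = 441.8404 + 12·8600.7076 = 103650.3316.
Posterior precision = 1/σ₀² + n/σ² = 1/8600.7076 + 12/441.8404 = (σ² + n·σ₀²)/(σ₀²σ²) = 103650.3316/(8600.7076·441.8404); posterior variance σₙ² = σ₀²σ²/(σ² + n·σ₀²) = 8600.7076·441.8404/103650.3316 = 36.663077.

36.663077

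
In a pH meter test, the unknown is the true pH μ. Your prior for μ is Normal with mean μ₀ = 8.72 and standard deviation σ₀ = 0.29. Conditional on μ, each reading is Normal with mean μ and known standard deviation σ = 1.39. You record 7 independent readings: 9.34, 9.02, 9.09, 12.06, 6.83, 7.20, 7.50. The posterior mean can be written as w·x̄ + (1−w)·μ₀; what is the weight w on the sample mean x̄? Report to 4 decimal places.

0.2335

For Normal data with known variance σ², a Normal(μ₀, σ₀²) prior on μ is conjugate. Posterior precision = 1/σ₀² + n/σ²; posterior mean is the precision-weighted average of μ₀ and x̄.
σ₀² = 0.29² = 0.0841, σ² = 1.39² = 1.9321. Prior precision 1/σ₀² = 1/0.0841; data precision n/σ² = 7/1.9321.
w = (n/σ²)/(1/σ₀² + n/σ²) = n·σ₀²/(σ² + n·σ₀²) = 7·0.0841/(1.9321 + 7·0.0841) = 0.5887/2.5208 = 0.2335.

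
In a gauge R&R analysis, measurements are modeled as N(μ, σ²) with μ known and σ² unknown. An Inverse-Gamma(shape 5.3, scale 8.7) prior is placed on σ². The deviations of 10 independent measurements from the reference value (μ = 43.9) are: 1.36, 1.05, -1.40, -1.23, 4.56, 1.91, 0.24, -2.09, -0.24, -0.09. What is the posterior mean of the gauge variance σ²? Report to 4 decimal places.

With known mean μ and an Inverse-Gamma(α, β) prior on σ², the Normal likelihood is conjugate: posterior is Inv-Gamma(α + n/2, β + Σ(xᵢ−μ)²/2).
Σ(xᵢ−μ)² = (1.36)² + (1.05)² + (-1.40)² + (-1.23)² + (4.56)² + (1.91)² + (0.24)² + (-2.09)² + (-0.24)² + (-0.09)² = 35.3581.
Posterior: Inv-Gamma(5.3 + 10/2, 8.7 + 35.3581/2) = Inv-Gamma(10.30, 26.37905).
E[σ²|data] = β/(α−1) = 26.37905/9.30 = 2.8365.

2.8365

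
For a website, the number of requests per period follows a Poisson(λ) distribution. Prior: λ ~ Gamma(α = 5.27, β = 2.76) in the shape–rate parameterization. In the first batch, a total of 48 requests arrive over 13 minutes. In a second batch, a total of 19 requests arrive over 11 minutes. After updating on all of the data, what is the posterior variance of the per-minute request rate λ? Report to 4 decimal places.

With a Gamma(shape α, rate β) prior, the Poisson likelihood is conjugate: the posterior is Gamma(α + ΣXᵢ, β + n).
After batch 1: Gamma(α+S, β+n) = Gamma(5.27+48, 2.76+13) = Gamma(53.27, 15.76).
After batch 2: Gamma(α+S, β+n) = Gamma(53.27+19, 15.76+11) = Gamma(72.27, 26.76).
Var = α/β² = 72.27/26.76² = 0.1009.

0.1009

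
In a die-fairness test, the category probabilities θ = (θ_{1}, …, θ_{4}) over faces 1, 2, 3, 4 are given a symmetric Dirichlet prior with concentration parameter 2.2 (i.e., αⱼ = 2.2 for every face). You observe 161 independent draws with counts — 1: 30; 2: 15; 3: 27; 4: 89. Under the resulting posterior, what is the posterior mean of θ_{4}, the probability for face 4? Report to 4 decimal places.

0.5371

The Dirichlet prior is conjugate to the Multinomial likelihood: each posterior αⱼ = prior αⱼ + observed count nⱼ.
Posterior concentration: (32.2, 17.2, 29.2, 91.2), total = 169.8.
E[θ_{4}|data] = α_{4}/Σα = 91.2/169.8 = 0.5371.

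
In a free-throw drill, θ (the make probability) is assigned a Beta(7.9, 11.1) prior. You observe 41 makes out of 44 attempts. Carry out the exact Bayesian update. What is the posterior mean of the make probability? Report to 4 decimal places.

0.7762

The Beta prior is conjugate to a Binomial/Bernoulli likelihood; the update adds successes to α and failures to β.
Posterior: Beta(α+k, β+n−k) = Beta(7.9+41, 11.1+3) = Beta(48.9, 14.1).
Posterior mean = α/(α+β) = 48.9/63.0 = 0.7762.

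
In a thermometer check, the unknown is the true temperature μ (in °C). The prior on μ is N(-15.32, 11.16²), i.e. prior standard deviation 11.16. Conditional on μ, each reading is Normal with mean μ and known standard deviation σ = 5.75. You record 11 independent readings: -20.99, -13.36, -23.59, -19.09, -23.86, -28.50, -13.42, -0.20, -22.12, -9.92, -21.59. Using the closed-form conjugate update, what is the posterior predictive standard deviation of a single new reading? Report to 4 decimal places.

5.9998

For Normal data with known variance σ², a Normal(μ₀, σ₀²) prior on μ is conjugate. Posterior precision = 1/σ₀² + n/σ²; posterior mean is the precision-weighted average of μ₀ and x̄.
σ₀² = 11.16² = 124.5456, σ² = 5.75² = 33.0625; σ² + n·σ₀² = 33.0625 + 11·124.5456 = 1403.0641.
Posterior precision = 1/σ₀² + n/σ² = 1/124.5456 + 11/33.0625 = (σ² + n·σ₀²)/(σ₀²σ²) = 1403.0641/(124.5456·33.0625); posterior variance σₙ² = σ₀²σ²/(σ² + n·σ₀²) = 124.5456·33.0625/1403.0641 = 2.934854.
Predictive variance for one new observation = σₙ² + σ² = 124.5456·33.0625/1403.0641 + 33.0625 = σ²·(σ₀² + 1403.0641)/1403.0641 = 33.0625·1527.6097/1403.0641 = 35.997354; SD = √(33.0625·1527.6097/1403.0641) = 5.9998.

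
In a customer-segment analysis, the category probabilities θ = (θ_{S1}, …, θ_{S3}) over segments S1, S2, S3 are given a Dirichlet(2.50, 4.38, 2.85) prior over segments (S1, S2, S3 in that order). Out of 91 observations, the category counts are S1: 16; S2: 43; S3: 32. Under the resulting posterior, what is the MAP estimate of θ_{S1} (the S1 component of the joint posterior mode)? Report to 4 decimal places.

The Dirichlet prior is conjugate to the Multinomial likelihood: each posterior αⱼ = prior αⱼ + observed count nⱼ.
Posterior concentration: (18.50, 47.38, 34.85), total = 100.73.
Joint mode component: (α_{S1}−1)/(Σα−K) = 17.50/97.73 = 0.1791.

0.1791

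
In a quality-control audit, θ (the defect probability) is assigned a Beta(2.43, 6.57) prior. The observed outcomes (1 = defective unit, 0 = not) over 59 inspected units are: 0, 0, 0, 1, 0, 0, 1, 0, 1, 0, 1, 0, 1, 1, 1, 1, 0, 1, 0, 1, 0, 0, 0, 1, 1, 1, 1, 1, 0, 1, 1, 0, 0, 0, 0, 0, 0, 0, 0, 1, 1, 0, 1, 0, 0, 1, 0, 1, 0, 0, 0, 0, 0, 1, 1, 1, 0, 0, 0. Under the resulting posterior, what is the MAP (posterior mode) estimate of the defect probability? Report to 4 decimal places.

The Beta prior is conjugate to a Binomial/Bernoulli likelihood; the update adds successes to α and failures to β.
Posterior: Beta(α+k, β+n−k) = Beta(2.43+25, 6.57+34) = Beta(27.43, 40.57).
Mode of Beta(a,b) for a,b>1 is (a−1)/(a+b−2) = 26.43/66.00 = 0.4005.

0.4005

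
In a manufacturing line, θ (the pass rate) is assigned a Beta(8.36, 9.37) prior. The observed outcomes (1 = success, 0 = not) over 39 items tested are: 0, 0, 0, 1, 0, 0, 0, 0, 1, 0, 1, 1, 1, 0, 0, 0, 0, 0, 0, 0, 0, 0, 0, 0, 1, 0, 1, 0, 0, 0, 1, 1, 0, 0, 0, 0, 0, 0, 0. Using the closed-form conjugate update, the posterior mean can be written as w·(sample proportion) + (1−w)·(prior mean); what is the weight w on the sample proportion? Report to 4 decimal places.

The Beta prior is conjugate to a Binomial/Bernoulli likelihood; the update adds successes to α and failures to β.
Posterior mean = (α₀+k)/(α₀+β₀+n) = [n/(α₀+β₀+n)]·(k/n) + [(α₀+β₀)/(α₀+β₀+n)]·α₀/(α₀+β₀), so only n and the prior enter the weight.
The weight on the data is w = n/(α₀+β₀+n) = 39/(8.36+9.37+39) = 39/56.73 = 0.6875.

0.6875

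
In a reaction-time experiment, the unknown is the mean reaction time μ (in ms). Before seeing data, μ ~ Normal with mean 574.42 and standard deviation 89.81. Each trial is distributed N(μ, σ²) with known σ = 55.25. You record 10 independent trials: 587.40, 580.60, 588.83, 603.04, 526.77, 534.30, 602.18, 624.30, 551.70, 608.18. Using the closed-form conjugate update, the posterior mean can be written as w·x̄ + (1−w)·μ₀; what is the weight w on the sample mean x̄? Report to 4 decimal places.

0.9635

For Normal data with known variance σ², a Normal(μ₀, σ₀²) prior on μ is conjugate. Posterior precision = 1/σ₀² + n/σ²; posterior mean is the precision-weighted average of μ₀ and x̄.
σ₀² = 89.81² = 8065.8361, σ² = 55.25² = 3052.5625. Prior precision 1/σ₀² = 1/8065.8361; data precision n/σ² = 10/3052.5625.
w = (n/σ²)/(1/σ₀² + n/σ²) = n·σ₀²/(σ² + n·σ₀²) = 10·8065.8361/(3052.5625 + 10·8065.8361) = 80658.361/83710.9235 = 0.9635.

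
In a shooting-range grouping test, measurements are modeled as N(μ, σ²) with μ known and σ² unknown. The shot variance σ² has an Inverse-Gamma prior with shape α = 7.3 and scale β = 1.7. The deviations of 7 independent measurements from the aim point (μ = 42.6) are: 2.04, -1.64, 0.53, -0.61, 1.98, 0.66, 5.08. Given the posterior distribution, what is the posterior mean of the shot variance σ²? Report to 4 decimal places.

2.0952

With known mean μ and an Inverse-Gamma(α, β) prior on σ², the Normal likelihood is conjugate: posterior is Inv-Gamma(α + n/2, β + Σ(xᵢ−μ)²/2).
Σ(xᵢ−μ)² = (2.04)² + (-1.64)² + (0.53)² + (-0.61)² + (1.98)² + (0.66)² + (5.08)² = 37.6666.
Posterior: Inv-Gamma(7.3 + 7/2, 1.7 + 37.6666/2) = Inv-Gamma(10.80, 20.53330).
E[σ²|data] = β/(α−1) = 20.53330/9.80 = 2.0952.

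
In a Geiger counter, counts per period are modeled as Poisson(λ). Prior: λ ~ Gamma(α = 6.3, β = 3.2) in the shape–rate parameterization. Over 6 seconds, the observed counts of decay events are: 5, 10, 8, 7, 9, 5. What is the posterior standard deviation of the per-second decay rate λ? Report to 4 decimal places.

0.7709

With a Gamma(shape α, rate β) prior, the Poisson likelihood is conjugate: the posterior is Gamma(α + ΣXᵢ, β + n).
Sum of counts S = 44 over n = 6 seconds.
Posterior: Gamma(α+S, β+n) = Gamma(6.3+44, 3.2+6) = Gamma(50.3, 9.2).
SD = √α/β = √50.3/9.2 = 0.7709.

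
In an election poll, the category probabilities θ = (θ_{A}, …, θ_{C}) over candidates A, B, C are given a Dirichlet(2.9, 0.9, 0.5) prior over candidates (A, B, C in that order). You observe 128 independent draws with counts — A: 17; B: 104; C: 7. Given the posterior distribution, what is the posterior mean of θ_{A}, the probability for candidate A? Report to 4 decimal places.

The Dirichlet prior is conjugate to the Multinomial likelihood: each posterior αⱼ = prior αⱼ + observed count nⱼ.
Posterior concentration: (19.9, 104.9, 7.5), total = 132.3.
E[θ_{A}|data] = α_{A}/Σα = 19.9/132.3 = 0.1504.

0.1504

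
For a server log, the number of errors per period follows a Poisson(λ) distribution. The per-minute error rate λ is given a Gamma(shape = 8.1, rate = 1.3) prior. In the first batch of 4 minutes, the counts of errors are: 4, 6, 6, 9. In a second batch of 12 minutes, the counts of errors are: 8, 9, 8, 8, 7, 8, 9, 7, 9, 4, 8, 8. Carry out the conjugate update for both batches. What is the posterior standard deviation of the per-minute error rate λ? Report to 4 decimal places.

With a Gamma(shape α, rate β) prior, the Poisson likelihood is conjugate: the posterior is Gamma(α + ΣXᵢ, β + n).
Batch 1: sum of counts S = 25 over n = 4 minutes.
After batch 1: Gamma(α+S, β+n) = Gamma(8.1+25, 1.3+4) = Gamma(33.1, 5.3).
Batch 2: sum of counts S = 93 over n = 12 minutes.
After batch 2: Gamma(α+S, β+n) = Gamma(33.1+93, 5.3+12) = Gamma(126.1, 17.3).
SD = √α/β = √126.1/17.3 = 0.6491.

0.6491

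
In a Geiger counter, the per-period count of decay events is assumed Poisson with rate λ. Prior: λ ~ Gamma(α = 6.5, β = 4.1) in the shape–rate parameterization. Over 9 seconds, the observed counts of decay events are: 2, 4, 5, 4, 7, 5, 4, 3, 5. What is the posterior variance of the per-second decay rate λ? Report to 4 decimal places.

With a Gamma(shape α, rate β) prior, the Poisson likelihood is conjugate: the posterior is Gamma(α + ΣXᵢ, β + n).
Sum of counts S = 39 over n = 9 seconds.
Posterior: Gamma(α+S, β+n) = Gamma(6.5+39, 4.1+9) = Gamma(45.5, 13.1).
Var = α/β² = 45.5/13.1² = 0.2651.

0.2651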